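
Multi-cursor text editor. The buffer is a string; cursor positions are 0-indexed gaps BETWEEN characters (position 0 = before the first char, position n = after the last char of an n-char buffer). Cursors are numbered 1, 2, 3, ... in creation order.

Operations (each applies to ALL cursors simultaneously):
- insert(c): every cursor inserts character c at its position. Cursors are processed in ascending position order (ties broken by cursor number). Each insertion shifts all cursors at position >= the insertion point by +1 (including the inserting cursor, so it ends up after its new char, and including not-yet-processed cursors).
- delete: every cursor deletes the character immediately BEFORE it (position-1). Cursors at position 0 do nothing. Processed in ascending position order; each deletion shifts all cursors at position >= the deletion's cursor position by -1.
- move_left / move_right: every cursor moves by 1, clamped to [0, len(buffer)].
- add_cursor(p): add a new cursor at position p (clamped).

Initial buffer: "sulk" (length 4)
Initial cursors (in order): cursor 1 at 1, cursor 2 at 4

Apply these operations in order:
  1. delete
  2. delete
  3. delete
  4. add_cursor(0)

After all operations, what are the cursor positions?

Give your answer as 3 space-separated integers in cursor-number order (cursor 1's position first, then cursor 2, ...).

After op 1 (delete): buffer="ul" (len 2), cursors c1@0 c2@2, authorship ..
After op 2 (delete): buffer="u" (len 1), cursors c1@0 c2@1, authorship .
After op 3 (delete): buffer="" (len 0), cursors c1@0 c2@0, authorship 
After op 4 (add_cursor(0)): buffer="" (len 0), cursors c1@0 c2@0 c3@0, authorship 

Answer: 0 0 0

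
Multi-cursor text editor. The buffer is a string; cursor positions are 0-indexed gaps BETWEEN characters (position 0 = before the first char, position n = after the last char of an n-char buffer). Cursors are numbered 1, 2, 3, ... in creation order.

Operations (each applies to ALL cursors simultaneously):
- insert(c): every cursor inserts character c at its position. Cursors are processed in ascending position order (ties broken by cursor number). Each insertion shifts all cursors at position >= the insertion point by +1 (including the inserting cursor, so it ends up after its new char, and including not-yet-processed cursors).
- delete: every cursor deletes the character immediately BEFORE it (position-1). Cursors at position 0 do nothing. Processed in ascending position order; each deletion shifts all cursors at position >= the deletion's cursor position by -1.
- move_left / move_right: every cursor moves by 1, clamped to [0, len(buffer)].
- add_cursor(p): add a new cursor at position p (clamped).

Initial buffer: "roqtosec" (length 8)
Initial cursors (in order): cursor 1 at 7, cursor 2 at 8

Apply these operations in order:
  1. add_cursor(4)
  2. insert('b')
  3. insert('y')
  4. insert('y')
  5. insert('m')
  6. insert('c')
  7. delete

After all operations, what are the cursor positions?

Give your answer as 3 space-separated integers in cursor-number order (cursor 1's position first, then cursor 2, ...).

Answer: 15 20 8

Derivation:
After op 1 (add_cursor(4)): buffer="roqtosec" (len 8), cursors c3@4 c1@7 c2@8, authorship ........
After op 2 (insert('b')): buffer="roqtbosebcb" (len 11), cursors c3@5 c1@9 c2@11, authorship ....3...1.2
After op 3 (insert('y')): buffer="roqtbyosebycby" (len 14), cursors c3@6 c1@11 c2@14, authorship ....33...11.22
After op 4 (insert('y')): buffer="roqtbyyosebyycbyy" (len 17), cursors c3@7 c1@13 c2@17, authorship ....333...111.222
After op 5 (insert('m')): buffer="roqtbyymosebyymcbyym" (len 20), cursors c3@8 c1@15 c2@20, authorship ....3333...1111.2222
After op 6 (insert('c')): buffer="roqtbyymcosebyymccbyymc" (len 23), cursors c3@9 c1@17 c2@23, authorship ....33333...11111.22222
After op 7 (delete): buffer="roqtbyymosebyymcbyym" (len 20), cursors c3@8 c1@15 c2@20, authorship ....3333...1111.2222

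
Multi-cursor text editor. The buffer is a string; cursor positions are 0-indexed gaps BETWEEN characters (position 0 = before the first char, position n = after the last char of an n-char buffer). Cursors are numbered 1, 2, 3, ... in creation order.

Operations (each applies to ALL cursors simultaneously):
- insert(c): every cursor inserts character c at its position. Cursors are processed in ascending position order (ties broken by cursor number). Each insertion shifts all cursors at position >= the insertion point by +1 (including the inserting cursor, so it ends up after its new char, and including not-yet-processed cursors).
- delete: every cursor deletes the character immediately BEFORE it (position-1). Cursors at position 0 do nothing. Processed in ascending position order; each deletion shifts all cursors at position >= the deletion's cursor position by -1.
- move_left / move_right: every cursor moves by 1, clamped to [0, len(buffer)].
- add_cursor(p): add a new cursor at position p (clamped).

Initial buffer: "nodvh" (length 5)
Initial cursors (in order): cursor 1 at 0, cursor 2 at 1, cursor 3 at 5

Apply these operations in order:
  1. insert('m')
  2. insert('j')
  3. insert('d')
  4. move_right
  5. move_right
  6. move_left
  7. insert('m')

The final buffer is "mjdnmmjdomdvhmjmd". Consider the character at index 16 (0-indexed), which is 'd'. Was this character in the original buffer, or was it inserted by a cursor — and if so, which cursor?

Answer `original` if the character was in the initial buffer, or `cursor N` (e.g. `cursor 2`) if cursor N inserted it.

Answer: cursor 3

Derivation:
After op 1 (insert('m')): buffer="mnmodvhm" (len 8), cursors c1@1 c2@3 c3@8, authorship 1.2....3
After op 2 (insert('j')): buffer="mjnmjodvhmj" (len 11), cursors c1@2 c2@5 c3@11, authorship 11.22....33
After op 3 (insert('d')): buffer="mjdnmjdodvhmjd" (len 14), cursors c1@3 c2@7 c3@14, authorship 111.222....333
After op 4 (move_right): buffer="mjdnmjdodvhmjd" (len 14), cursors c1@4 c2@8 c3@14, authorship 111.222....333
After op 5 (move_right): buffer="mjdnmjdodvhmjd" (len 14), cursors c1@5 c2@9 c3@14, authorship 111.222....333
After op 6 (move_left): buffer="mjdnmjdodvhmjd" (len 14), cursors c1@4 c2@8 c3@13, authorship 111.222....333
After op 7 (insert('m')): buffer="mjdnmmjdomdvhmjmd" (len 17), cursors c1@5 c2@10 c3@16, authorship 111.1222.2...3333
Authorship (.=original, N=cursor N): 1 1 1 . 1 2 2 2 . 2 . . . 3 3 3 3
Index 16: author = 3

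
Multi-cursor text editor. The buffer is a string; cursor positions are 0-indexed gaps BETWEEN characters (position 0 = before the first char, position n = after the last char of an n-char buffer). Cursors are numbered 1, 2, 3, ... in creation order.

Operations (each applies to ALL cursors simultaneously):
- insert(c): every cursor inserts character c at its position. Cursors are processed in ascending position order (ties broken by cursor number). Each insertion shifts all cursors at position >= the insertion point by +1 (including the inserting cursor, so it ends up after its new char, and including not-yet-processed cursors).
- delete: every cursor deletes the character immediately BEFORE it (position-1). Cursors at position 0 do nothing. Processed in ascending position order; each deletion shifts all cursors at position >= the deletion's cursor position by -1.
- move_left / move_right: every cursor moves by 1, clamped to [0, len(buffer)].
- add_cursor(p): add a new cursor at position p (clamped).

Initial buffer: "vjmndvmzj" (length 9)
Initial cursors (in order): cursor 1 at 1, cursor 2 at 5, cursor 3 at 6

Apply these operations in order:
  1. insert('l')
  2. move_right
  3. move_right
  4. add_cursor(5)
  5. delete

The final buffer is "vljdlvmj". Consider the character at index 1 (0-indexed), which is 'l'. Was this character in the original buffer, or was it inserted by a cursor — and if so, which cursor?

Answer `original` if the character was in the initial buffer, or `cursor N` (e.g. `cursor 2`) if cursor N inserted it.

After op 1 (insert('l')): buffer="vljmndlvlmzj" (len 12), cursors c1@2 c2@7 c3@9, authorship .1....2.3...
After op 2 (move_right): buffer="vljmndlvlmzj" (len 12), cursors c1@3 c2@8 c3@10, authorship .1....2.3...
After op 3 (move_right): buffer="vljmndlvlmzj" (len 12), cursors c1@4 c2@9 c3@11, authorship .1....2.3...
After op 4 (add_cursor(5)): buffer="vljmndlvlmzj" (len 12), cursors c1@4 c4@5 c2@9 c3@11, authorship .1....2.3...
After op 5 (delete): buffer="vljdlvmj" (len 8), cursors c1@3 c4@3 c2@6 c3@7, authorship .1..2...
Authorship (.=original, N=cursor N): . 1 . . 2 . . .
Index 1: author = 1

Answer: cursor 1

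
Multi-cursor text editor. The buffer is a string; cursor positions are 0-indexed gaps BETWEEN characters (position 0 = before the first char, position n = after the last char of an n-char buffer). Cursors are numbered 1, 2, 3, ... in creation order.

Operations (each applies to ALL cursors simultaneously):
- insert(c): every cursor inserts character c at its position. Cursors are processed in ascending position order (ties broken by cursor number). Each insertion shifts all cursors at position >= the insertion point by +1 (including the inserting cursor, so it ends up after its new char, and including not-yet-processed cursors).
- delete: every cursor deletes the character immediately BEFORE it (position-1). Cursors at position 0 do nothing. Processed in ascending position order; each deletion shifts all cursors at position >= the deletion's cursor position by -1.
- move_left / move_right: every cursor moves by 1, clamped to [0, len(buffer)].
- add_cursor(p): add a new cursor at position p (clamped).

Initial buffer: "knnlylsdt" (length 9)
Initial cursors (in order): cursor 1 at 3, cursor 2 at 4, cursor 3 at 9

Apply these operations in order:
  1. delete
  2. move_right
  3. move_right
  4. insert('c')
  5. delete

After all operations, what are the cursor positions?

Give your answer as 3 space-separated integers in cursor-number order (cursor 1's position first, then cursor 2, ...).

After op 1 (delete): buffer="knylsd" (len 6), cursors c1@2 c2@2 c3@6, authorship ......
After op 2 (move_right): buffer="knylsd" (len 6), cursors c1@3 c2@3 c3@6, authorship ......
After op 3 (move_right): buffer="knylsd" (len 6), cursors c1@4 c2@4 c3@6, authorship ......
After op 4 (insert('c')): buffer="knylccsdc" (len 9), cursors c1@6 c2@6 c3@9, authorship ....12..3
After op 5 (delete): buffer="knylsd" (len 6), cursors c1@4 c2@4 c3@6, authorship ......

Answer: 4 4 6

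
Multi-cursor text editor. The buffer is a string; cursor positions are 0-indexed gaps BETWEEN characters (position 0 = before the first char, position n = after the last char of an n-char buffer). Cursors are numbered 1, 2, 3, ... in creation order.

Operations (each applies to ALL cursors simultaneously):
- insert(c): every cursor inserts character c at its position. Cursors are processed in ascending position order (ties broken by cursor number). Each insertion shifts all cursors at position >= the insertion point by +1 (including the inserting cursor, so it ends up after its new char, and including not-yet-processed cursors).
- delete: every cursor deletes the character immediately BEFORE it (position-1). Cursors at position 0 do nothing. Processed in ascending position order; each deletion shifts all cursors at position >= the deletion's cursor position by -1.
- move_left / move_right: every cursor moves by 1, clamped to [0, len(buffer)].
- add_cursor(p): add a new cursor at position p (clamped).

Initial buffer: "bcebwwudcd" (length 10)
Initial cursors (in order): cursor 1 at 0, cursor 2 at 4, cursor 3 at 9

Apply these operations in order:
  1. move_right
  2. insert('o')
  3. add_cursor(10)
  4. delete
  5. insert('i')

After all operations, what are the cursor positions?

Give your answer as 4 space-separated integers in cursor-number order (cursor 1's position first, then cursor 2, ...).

Answer: 2 7 13 10

Derivation:
After op 1 (move_right): buffer="bcebwwudcd" (len 10), cursors c1@1 c2@5 c3@10, authorship ..........
After op 2 (insert('o')): buffer="bocebwowudcdo" (len 13), cursors c1@2 c2@7 c3@13, authorship .1....2.....3
After op 3 (add_cursor(10)): buffer="bocebwowudcdo" (len 13), cursors c1@2 c2@7 c4@10 c3@13, authorship .1....2.....3
After op 4 (delete): buffer="bcebwwucd" (len 9), cursors c1@1 c2@5 c4@7 c3@9, authorship .........
After op 5 (insert('i')): buffer="bicebwiwuicdi" (len 13), cursors c1@2 c2@7 c4@10 c3@13, authorship .1....2..4..3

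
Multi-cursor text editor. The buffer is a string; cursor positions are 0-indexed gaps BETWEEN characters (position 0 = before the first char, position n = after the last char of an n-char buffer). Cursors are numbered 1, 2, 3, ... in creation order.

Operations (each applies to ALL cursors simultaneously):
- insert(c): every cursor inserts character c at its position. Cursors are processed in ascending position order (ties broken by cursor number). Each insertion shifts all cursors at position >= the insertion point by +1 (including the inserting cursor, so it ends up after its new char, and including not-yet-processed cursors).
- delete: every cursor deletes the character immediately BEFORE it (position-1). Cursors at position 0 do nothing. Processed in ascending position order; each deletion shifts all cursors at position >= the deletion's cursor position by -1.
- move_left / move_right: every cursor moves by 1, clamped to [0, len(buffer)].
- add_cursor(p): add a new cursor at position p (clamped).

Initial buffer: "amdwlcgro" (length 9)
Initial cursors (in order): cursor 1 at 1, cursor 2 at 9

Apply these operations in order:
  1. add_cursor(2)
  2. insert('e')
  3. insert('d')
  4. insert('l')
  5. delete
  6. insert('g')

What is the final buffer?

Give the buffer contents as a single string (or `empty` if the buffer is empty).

After op 1 (add_cursor(2)): buffer="amdwlcgro" (len 9), cursors c1@1 c3@2 c2@9, authorship .........
After op 2 (insert('e')): buffer="aemedwlcgroe" (len 12), cursors c1@2 c3@4 c2@12, authorship .1.3.......2
After op 3 (insert('d')): buffer="aedmeddwlcgroed" (len 15), cursors c1@3 c3@6 c2@15, authorship .11.33.......22
After op 4 (insert('l')): buffer="aedlmedldwlcgroedl" (len 18), cursors c1@4 c3@8 c2@18, authorship .111.333.......222
After op 5 (delete): buffer="aedmeddwlcgroed" (len 15), cursors c1@3 c3@6 c2@15, authorship .11.33.......22
After op 6 (insert('g')): buffer="aedgmedgdwlcgroedg" (len 18), cursors c1@4 c3@8 c2@18, authorship .111.333.......222

Answer: aedgmedgdwlcgroedg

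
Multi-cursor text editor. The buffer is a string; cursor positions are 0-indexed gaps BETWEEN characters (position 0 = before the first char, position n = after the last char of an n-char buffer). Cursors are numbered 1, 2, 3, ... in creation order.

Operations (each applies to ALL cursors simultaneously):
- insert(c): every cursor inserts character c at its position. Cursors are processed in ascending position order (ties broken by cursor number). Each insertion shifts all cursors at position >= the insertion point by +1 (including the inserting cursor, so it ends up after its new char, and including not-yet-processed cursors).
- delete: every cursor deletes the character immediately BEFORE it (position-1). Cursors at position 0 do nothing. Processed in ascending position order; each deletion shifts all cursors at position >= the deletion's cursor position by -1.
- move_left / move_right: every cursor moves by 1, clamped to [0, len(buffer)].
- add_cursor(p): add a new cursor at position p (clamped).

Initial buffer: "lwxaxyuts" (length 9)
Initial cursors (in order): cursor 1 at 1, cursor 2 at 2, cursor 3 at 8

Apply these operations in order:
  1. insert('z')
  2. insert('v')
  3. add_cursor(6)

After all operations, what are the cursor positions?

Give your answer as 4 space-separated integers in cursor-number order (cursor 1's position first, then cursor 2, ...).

After op 1 (insert('z')): buffer="lzwzxaxyutzs" (len 12), cursors c1@2 c2@4 c3@11, authorship .1.2......3.
After op 2 (insert('v')): buffer="lzvwzvxaxyutzvs" (len 15), cursors c1@3 c2@6 c3@14, authorship .11.22......33.
After op 3 (add_cursor(6)): buffer="lzvwzvxaxyutzvs" (len 15), cursors c1@3 c2@6 c4@6 c3@14, authorship .11.22......33.

Answer: 3 6 14 6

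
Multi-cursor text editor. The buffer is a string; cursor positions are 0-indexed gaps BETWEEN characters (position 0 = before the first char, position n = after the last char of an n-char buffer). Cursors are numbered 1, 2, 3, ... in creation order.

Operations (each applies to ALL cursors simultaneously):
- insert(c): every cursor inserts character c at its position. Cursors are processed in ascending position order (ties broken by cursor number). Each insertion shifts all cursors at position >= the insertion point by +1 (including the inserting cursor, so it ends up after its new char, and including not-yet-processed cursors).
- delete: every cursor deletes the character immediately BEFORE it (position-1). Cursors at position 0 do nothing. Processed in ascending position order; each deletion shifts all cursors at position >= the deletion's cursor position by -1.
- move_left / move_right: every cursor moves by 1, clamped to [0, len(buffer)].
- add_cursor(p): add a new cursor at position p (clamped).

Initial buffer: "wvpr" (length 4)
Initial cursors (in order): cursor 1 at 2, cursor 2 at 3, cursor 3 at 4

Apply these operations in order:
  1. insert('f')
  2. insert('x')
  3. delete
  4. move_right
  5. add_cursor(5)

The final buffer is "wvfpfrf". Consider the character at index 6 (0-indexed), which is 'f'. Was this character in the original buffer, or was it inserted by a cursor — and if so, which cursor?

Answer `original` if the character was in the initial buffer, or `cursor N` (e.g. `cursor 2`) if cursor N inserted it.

Answer: cursor 3

Derivation:
After op 1 (insert('f')): buffer="wvfpfrf" (len 7), cursors c1@3 c2@5 c3@7, authorship ..1.2.3
After op 2 (insert('x')): buffer="wvfxpfxrfx" (len 10), cursors c1@4 c2@7 c3@10, authorship ..11.22.33
After op 3 (delete): buffer="wvfpfrf" (len 7), cursors c1@3 c2@5 c3@7, authorship ..1.2.3
After op 4 (move_right): buffer="wvfpfrf" (len 7), cursors c1@4 c2@6 c3@7, authorship ..1.2.3
After op 5 (add_cursor(5)): buffer="wvfpfrf" (len 7), cursors c1@4 c4@5 c2@6 c3@7, authorship ..1.2.3
Authorship (.=original, N=cursor N): . . 1 . 2 . 3
Index 6: author = 3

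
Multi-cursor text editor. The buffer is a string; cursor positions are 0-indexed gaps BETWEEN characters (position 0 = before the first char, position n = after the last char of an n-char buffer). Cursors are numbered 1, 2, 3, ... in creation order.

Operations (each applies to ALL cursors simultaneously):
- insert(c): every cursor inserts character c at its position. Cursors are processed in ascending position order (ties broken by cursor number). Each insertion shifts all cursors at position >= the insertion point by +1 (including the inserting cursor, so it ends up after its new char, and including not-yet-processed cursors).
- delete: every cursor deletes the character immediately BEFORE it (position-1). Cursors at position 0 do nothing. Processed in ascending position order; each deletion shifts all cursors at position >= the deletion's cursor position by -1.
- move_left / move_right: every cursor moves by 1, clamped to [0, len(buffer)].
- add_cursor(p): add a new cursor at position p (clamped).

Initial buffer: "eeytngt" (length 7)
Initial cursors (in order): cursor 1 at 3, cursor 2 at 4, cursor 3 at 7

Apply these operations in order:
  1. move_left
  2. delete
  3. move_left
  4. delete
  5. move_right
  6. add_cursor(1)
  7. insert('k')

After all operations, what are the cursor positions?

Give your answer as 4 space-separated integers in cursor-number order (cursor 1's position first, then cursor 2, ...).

After op 1 (move_left): buffer="eeytngt" (len 7), cursors c1@2 c2@3 c3@6, authorship .......
After op 2 (delete): buffer="etnt" (len 4), cursors c1@1 c2@1 c3@3, authorship ....
After op 3 (move_left): buffer="etnt" (len 4), cursors c1@0 c2@0 c3@2, authorship ....
After op 4 (delete): buffer="ent" (len 3), cursors c1@0 c2@0 c3@1, authorship ...
After op 5 (move_right): buffer="ent" (len 3), cursors c1@1 c2@1 c3@2, authorship ...
After op 6 (add_cursor(1)): buffer="ent" (len 3), cursors c1@1 c2@1 c4@1 c3@2, authorship ...
After op 7 (insert('k')): buffer="ekkknkt" (len 7), cursors c1@4 c2@4 c4@4 c3@6, authorship .124.3.

Answer: 4 4 6 4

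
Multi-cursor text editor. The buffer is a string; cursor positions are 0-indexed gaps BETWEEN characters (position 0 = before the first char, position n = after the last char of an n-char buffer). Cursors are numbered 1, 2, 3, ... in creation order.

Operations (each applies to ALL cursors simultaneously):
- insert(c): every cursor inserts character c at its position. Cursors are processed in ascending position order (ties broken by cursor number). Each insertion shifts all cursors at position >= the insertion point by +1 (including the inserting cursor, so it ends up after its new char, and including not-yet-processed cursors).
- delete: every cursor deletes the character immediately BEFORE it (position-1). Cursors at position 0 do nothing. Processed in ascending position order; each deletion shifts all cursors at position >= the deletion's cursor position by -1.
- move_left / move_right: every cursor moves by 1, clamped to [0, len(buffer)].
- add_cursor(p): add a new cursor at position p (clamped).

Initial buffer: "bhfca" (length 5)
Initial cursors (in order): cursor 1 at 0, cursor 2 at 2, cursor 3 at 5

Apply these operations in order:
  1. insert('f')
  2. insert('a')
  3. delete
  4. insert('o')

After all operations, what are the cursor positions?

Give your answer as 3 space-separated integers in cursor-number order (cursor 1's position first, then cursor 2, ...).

After op 1 (insert('f')): buffer="fbhffcaf" (len 8), cursors c1@1 c2@4 c3@8, authorship 1..2...3
After op 2 (insert('a')): buffer="fabhfafcafa" (len 11), cursors c1@2 c2@6 c3@11, authorship 11..22...33
After op 3 (delete): buffer="fbhffcaf" (len 8), cursors c1@1 c2@4 c3@8, authorship 1..2...3
After op 4 (insert('o')): buffer="fobhfofcafo" (len 11), cursors c1@2 c2@6 c3@11, authorship 11..22...33

Answer: 2 6 11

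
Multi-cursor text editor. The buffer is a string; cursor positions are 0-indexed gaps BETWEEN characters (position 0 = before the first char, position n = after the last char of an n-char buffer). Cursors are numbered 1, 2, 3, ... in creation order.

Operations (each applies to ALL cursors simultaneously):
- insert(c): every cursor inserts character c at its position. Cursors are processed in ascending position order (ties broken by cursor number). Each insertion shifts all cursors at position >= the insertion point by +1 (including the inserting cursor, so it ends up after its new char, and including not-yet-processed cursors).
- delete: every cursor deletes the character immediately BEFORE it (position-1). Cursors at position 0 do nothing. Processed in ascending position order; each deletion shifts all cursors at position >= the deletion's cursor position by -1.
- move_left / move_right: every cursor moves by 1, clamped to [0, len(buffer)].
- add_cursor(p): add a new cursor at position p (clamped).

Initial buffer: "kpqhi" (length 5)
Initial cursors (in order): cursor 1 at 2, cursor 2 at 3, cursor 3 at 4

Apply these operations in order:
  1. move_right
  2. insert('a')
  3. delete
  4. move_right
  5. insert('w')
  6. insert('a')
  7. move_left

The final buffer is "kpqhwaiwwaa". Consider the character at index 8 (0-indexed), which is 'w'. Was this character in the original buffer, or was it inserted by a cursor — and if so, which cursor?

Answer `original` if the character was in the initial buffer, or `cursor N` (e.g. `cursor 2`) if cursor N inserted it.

After op 1 (move_right): buffer="kpqhi" (len 5), cursors c1@3 c2@4 c3@5, authorship .....
After op 2 (insert('a')): buffer="kpqahaia" (len 8), cursors c1@4 c2@6 c3@8, authorship ...1.2.3
After op 3 (delete): buffer="kpqhi" (len 5), cursors c1@3 c2@4 c3@5, authorship .....
After op 4 (move_right): buffer="kpqhi" (len 5), cursors c1@4 c2@5 c3@5, authorship .....
After op 5 (insert('w')): buffer="kpqhwiww" (len 8), cursors c1@5 c2@8 c3@8, authorship ....1.23
After op 6 (insert('a')): buffer="kpqhwaiwwaa" (len 11), cursors c1@6 c2@11 c3@11, authorship ....11.2323
After op 7 (move_left): buffer="kpqhwaiwwaa" (len 11), cursors c1@5 c2@10 c3@10, authorship ....11.2323
Authorship (.=original, N=cursor N): . . . . 1 1 . 2 3 2 3
Index 8: author = 3

Answer: cursor 3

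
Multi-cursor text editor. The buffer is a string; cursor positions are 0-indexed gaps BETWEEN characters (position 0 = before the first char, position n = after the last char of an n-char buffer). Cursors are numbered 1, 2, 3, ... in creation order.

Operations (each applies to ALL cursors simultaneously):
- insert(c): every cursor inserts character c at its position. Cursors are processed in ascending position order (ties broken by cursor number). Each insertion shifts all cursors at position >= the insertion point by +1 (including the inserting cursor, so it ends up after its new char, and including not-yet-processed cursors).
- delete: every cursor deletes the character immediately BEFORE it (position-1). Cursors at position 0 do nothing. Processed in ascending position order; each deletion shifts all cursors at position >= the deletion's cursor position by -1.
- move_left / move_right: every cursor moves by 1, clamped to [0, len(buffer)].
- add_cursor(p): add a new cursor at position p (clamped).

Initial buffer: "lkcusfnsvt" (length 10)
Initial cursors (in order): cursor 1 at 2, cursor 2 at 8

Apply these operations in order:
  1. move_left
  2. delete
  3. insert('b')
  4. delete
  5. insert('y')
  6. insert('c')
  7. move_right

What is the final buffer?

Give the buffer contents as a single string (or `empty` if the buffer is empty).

Answer: yckcusfycsvt

Derivation:
After op 1 (move_left): buffer="lkcusfnsvt" (len 10), cursors c1@1 c2@7, authorship ..........
After op 2 (delete): buffer="kcusfsvt" (len 8), cursors c1@0 c2@5, authorship ........
After op 3 (insert('b')): buffer="bkcusfbsvt" (len 10), cursors c1@1 c2@7, authorship 1.....2...
After op 4 (delete): buffer="kcusfsvt" (len 8), cursors c1@0 c2@5, authorship ........
After op 5 (insert('y')): buffer="ykcusfysvt" (len 10), cursors c1@1 c2@7, authorship 1.....2...
After op 6 (insert('c')): buffer="yckcusfycsvt" (len 12), cursors c1@2 c2@9, authorship 11.....22...
After op 7 (move_right): buffer="yckcusfycsvt" (len 12), cursors c1@3 c2@10, authorship 11.....22...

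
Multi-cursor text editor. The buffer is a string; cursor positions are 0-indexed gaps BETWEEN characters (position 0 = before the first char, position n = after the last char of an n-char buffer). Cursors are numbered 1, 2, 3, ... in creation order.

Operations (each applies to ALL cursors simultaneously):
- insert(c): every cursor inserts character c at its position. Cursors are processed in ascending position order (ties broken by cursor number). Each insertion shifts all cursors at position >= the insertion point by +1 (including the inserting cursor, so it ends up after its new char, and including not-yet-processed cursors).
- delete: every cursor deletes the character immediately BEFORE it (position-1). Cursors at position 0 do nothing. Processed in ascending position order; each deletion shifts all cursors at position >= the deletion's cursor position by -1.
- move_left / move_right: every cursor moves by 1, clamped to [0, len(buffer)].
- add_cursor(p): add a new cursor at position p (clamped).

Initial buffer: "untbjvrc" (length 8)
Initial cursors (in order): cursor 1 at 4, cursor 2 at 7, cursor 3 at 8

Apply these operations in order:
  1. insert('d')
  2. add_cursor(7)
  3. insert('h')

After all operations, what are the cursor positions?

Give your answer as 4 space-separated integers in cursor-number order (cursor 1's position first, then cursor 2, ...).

After op 1 (insert('d')): buffer="untbdjvrdcd" (len 11), cursors c1@5 c2@9 c3@11, authorship ....1...2.3
After op 2 (add_cursor(7)): buffer="untbdjvrdcd" (len 11), cursors c1@5 c4@7 c2@9 c3@11, authorship ....1...2.3
After op 3 (insert('h')): buffer="untbdhjvhrdhcdh" (len 15), cursors c1@6 c4@9 c2@12 c3@15, authorship ....11..4.22.33

Answer: 6 12 15 9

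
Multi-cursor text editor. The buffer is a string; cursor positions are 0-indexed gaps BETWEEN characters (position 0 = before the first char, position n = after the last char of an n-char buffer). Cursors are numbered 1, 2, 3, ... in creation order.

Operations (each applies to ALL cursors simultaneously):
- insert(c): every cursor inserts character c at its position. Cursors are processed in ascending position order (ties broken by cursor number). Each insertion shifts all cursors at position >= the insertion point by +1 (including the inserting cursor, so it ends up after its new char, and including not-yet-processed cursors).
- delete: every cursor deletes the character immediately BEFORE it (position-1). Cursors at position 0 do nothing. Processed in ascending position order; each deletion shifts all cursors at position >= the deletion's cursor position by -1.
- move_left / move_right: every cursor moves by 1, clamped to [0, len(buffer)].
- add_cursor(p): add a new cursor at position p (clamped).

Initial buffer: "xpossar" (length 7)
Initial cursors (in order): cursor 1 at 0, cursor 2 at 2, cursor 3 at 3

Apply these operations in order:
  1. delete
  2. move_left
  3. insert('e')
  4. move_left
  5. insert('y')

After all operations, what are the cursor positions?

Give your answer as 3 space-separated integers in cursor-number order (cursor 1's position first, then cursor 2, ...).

Answer: 5 5 5

Derivation:
After op 1 (delete): buffer="xssar" (len 5), cursors c1@0 c2@1 c3@1, authorship .....
After op 2 (move_left): buffer="xssar" (len 5), cursors c1@0 c2@0 c3@0, authorship .....
After op 3 (insert('e')): buffer="eeexssar" (len 8), cursors c1@3 c2@3 c3@3, authorship 123.....
After op 4 (move_left): buffer="eeexssar" (len 8), cursors c1@2 c2@2 c3@2, authorship 123.....
After op 5 (insert('y')): buffer="eeyyyexssar" (len 11), cursors c1@5 c2@5 c3@5, authorship 121233.....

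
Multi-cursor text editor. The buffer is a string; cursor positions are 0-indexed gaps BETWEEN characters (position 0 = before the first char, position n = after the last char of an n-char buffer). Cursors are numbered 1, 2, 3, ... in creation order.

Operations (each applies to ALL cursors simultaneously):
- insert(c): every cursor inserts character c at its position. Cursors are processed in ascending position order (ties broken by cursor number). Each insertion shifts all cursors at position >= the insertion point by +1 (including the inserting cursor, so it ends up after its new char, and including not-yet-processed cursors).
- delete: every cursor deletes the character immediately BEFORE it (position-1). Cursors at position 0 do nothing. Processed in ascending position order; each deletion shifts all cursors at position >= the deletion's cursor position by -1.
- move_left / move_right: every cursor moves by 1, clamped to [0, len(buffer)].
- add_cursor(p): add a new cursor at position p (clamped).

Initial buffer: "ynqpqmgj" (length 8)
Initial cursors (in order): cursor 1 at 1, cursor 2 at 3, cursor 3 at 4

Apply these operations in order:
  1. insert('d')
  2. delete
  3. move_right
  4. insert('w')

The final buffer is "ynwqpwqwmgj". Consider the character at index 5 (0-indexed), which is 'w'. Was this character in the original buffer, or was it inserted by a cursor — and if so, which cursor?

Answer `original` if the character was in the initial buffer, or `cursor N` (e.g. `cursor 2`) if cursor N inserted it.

Answer: cursor 2

Derivation:
After op 1 (insert('d')): buffer="ydnqdpdqmgj" (len 11), cursors c1@2 c2@5 c3@7, authorship .1..2.3....
After op 2 (delete): buffer="ynqpqmgj" (len 8), cursors c1@1 c2@3 c3@4, authorship ........
After op 3 (move_right): buffer="ynqpqmgj" (len 8), cursors c1@2 c2@4 c3@5, authorship ........
After op 4 (insert('w')): buffer="ynwqpwqwmgj" (len 11), cursors c1@3 c2@6 c3@8, authorship ..1..2.3...
Authorship (.=original, N=cursor N): . . 1 . . 2 . 3 . . .
Index 5: author = 2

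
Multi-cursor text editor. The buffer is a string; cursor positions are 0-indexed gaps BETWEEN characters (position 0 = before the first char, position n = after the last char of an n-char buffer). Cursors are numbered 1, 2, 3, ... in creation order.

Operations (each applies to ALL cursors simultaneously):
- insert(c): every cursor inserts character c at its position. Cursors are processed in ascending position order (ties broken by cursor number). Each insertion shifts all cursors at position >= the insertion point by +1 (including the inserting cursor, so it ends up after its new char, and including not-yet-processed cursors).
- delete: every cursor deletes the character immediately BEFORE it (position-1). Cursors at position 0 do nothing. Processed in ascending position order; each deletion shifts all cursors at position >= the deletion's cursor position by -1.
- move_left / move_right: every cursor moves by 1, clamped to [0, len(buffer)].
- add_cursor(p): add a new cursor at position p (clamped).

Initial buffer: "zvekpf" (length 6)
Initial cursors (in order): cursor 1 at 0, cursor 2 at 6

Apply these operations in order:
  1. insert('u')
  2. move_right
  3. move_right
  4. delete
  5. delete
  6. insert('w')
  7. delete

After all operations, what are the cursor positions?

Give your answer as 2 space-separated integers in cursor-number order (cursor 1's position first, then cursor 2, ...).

After op 1 (insert('u')): buffer="uzvekpfu" (len 8), cursors c1@1 c2@8, authorship 1......2
After op 2 (move_right): buffer="uzvekpfu" (len 8), cursors c1@2 c2@8, authorship 1......2
After op 3 (move_right): buffer="uzvekpfu" (len 8), cursors c1@3 c2@8, authorship 1......2
After op 4 (delete): buffer="uzekpf" (len 6), cursors c1@2 c2@6, authorship 1.....
After op 5 (delete): buffer="uekp" (len 4), cursors c1@1 c2@4, authorship 1...
After op 6 (insert('w')): buffer="uwekpw" (len 6), cursors c1@2 c2@6, authorship 11...2
After op 7 (delete): buffer="uekp" (len 4), cursors c1@1 c2@4, authorship 1...

Answer: 1 4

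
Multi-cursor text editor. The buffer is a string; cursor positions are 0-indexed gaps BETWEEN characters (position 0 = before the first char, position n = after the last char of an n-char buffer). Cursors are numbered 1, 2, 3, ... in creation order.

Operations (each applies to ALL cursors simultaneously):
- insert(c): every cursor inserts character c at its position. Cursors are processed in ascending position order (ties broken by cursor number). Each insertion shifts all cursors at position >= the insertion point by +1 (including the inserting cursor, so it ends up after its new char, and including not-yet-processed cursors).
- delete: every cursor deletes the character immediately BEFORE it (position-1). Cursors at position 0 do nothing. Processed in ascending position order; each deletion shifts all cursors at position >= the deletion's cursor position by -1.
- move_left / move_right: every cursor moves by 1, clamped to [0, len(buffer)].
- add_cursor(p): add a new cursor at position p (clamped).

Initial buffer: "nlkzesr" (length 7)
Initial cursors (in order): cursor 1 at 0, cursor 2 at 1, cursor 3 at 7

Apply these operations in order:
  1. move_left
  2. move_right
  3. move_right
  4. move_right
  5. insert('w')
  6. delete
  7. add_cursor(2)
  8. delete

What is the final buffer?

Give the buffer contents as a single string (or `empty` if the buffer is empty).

Answer: zes

Derivation:
After op 1 (move_left): buffer="nlkzesr" (len 7), cursors c1@0 c2@0 c3@6, authorship .......
After op 2 (move_right): buffer="nlkzesr" (len 7), cursors c1@1 c2@1 c3@7, authorship .......
After op 3 (move_right): buffer="nlkzesr" (len 7), cursors c1@2 c2@2 c3@7, authorship .......
After op 4 (move_right): buffer="nlkzesr" (len 7), cursors c1@3 c2@3 c3@7, authorship .......
After op 5 (insert('w')): buffer="nlkwwzesrw" (len 10), cursors c1@5 c2@5 c3@10, authorship ...12....3
After op 6 (delete): buffer="nlkzesr" (len 7), cursors c1@3 c2@3 c3@7, authorship .......
After op 7 (add_cursor(2)): buffer="nlkzesr" (len 7), cursors c4@2 c1@3 c2@3 c3@7, authorship .......
After op 8 (delete): buffer="zes" (len 3), cursors c1@0 c2@0 c4@0 c3@3, authorship ...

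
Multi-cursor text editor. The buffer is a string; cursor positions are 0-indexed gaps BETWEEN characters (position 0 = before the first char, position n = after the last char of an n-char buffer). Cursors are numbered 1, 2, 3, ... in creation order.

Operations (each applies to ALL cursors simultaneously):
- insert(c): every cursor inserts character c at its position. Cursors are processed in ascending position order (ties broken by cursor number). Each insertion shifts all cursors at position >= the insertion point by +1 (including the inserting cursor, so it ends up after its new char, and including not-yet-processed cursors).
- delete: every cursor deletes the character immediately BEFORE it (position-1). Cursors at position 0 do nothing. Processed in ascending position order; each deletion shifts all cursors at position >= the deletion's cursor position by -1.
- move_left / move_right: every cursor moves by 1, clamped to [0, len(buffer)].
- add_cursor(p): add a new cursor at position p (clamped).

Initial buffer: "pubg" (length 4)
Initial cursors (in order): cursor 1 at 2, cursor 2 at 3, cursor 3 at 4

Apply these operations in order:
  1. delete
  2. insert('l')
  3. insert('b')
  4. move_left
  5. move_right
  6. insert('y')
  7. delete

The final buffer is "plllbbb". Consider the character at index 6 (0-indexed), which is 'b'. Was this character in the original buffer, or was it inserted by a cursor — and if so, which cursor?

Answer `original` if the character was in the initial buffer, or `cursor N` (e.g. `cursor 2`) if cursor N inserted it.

After op 1 (delete): buffer="p" (len 1), cursors c1@1 c2@1 c3@1, authorship .
After op 2 (insert('l')): buffer="plll" (len 4), cursors c1@4 c2@4 c3@4, authorship .123
After op 3 (insert('b')): buffer="plllbbb" (len 7), cursors c1@7 c2@7 c3@7, authorship .123123
After op 4 (move_left): buffer="plllbbb" (len 7), cursors c1@6 c2@6 c3@6, authorship .123123
After op 5 (move_right): buffer="plllbbb" (len 7), cursors c1@7 c2@7 c3@7, authorship .123123
After op 6 (insert('y')): buffer="plllbbbyyy" (len 10), cursors c1@10 c2@10 c3@10, authorship .123123123
After op 7 (delete): buffer="plllbbb" (len 7), cursors c1@7 c2@7 c3@7, authorship .123123
Authorship (.=original, N=cursor N): . 1 2 3 1 2 3
Index 6: author = 3

Answer: cursor 3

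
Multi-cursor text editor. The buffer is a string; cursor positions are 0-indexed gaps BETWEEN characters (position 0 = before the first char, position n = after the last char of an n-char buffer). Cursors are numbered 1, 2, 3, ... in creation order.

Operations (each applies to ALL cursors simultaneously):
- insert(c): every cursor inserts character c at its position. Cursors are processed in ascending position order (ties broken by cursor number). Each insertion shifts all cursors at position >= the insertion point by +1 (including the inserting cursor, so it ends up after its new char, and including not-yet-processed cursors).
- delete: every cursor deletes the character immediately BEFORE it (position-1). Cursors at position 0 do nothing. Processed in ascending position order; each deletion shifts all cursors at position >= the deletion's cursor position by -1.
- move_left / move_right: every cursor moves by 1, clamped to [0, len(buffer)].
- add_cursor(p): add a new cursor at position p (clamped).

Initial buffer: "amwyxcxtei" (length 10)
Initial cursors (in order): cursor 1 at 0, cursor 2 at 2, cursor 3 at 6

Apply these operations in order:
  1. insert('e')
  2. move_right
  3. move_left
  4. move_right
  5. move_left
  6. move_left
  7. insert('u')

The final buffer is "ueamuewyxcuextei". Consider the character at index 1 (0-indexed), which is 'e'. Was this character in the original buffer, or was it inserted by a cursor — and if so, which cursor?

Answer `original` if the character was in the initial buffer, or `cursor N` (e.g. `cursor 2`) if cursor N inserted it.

Answer: cursor 1

Derivation:
After op 1 (insert('e')): buffer="eamewyxcextei" (len 13), cursors c1@1 c2@4 c3@9, authorship 1..2....3....
After op 2 (move_right): buffer="eamewyxcextei" (len 13), cursors c1@2 c2@5 c3@10, authorship 1..2....3....
After op 3 (move_left): buffer="eamewyxcextei" (len 13), cursors c1@1 c2@4 c3@9, authorship 1..2....3....
After op 4 (move_right): buffer="eamewyxcextei" (len 13), cursors c1@2 c2@5 c3@10, authorship 1..2....3....
After op 5 (move_left): buffer="eamewyxcextei" (len 13), cursors c1@1 c2@4 c3@9, authorship 1..2....3....
After op 6 (move_left): buffer="eamewyxcextei" (len 13), cursors c1@0 c2@3 c3@8, authorship 1..2....3....
After op 7 (insert('u')): buffer="ueamuewyxcuextei" (len 16), cursors c1@1 c2@5 c3@11, authorship 11..22....33....
Authorship (.=original, N=cursor N): 1 1 . . 2 2 . . . . 3 3 . . . .
Index 1: author = 1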